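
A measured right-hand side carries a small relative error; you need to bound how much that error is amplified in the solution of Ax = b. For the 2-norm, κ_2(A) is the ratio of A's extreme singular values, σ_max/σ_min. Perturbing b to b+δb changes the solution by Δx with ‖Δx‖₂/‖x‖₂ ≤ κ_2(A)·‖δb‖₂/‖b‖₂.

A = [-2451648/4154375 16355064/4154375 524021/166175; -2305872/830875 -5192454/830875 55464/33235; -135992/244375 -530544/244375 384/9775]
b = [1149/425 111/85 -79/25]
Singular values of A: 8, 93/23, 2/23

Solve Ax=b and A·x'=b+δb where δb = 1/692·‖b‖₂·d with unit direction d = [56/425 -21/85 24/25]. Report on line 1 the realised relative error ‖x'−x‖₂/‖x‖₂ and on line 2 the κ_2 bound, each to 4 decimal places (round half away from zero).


0.0021
0.1329

σ_max = 8, σ_min = 2/23
condition number: 8 ÷ (2/23) = 92.0000
worst-case relative error ≤ 92.0000 × 1/692 = 0.1329
solve Ax = b  →  x = [-29.5237 8.7413 -15.5806]
2-norm of b is 4.3589; of x, 34.5082
Δx = A⁻¹·δb where δb = 1/692·4.3589·d; ‖Δx‖ = 0.0724
dividing the unrounded norms, ‖Δx‖/‖x‖ = 0.0021
realised/bound (from unrounded values) ≈ 0.0158


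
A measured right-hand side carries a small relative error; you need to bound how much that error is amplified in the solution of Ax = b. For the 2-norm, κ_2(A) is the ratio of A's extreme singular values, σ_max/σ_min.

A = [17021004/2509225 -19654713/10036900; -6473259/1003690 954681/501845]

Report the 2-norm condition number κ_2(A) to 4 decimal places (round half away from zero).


AᵀA = [2623585446729/29946302500 -382602745161/14973151250; -382602745161/14973151250 892834801209/119785210000]; tr = 18219482541/191656336, det = 57836025/766625344
char-poly roots: 1521/16 and 38025/47914084
κ = σ_max/σ_min = (39/4)/(195/6922) = 346.1000

346.1000


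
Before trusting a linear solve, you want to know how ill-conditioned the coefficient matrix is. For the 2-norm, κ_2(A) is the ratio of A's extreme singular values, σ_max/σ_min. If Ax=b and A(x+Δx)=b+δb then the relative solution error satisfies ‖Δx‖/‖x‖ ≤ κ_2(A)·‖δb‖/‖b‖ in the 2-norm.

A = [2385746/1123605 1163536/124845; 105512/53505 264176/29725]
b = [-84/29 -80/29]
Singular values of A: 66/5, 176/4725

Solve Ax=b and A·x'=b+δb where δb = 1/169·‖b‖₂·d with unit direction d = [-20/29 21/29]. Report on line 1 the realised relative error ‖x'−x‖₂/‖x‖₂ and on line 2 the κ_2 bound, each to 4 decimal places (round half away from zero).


2.0969
2.0969

σ_max = 66/5, σ_min = 176/4725
κ = σ_max/σ_min = (66/5)/(176/4725) = 354.3750
worst-case relative error ≤ 354.3750 × 1/169 = 2.0969
solve Ax = b  →  x = [-0.0665 -0.2956]
‖b‖₂ = 4.0000 and ‖x‖₂ = 0.3030
δb = ε·‖b‖·d = [-0.0163 0.0171]; solving A·Δx = δb gives ‖Δx‖ = 0.6354
realised ‖Δx‖/‖x‖ = 2.0969
so the bound is sharp here: realised error equals the bound


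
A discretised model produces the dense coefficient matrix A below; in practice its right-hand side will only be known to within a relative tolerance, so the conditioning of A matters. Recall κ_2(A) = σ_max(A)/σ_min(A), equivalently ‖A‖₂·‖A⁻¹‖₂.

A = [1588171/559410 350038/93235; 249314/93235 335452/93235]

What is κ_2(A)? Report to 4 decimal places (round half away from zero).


241.1250

M = AᵀA = [5659876417/372104100 628845113/31008675; 628845113/31008675 279494228/10336225]. tr(M)=628866745/14884164, det(M)=114244/3721041
solving λ² − 628866745/14884164·λ + 114244/3721041 = 0 gives λ = 169/4, 2704/3721041
so κ_2 = √((169/4) / (2704/3721041)) = 241.1250


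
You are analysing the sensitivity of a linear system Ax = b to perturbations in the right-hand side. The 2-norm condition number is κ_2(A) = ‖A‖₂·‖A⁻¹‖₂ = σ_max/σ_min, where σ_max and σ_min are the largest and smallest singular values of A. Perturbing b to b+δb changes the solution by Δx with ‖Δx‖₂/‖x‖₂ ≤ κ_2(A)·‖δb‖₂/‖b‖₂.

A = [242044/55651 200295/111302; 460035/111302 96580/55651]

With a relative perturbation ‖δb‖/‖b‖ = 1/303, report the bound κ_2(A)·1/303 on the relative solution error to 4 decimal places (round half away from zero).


form AᵀA = [530289409/14730244 55238040/3682561; 55238040/3682561 92067625/14730244] with trace 311178517/7365122 and determinant 714025/58920976
solving λ² − 311178517/7365122·λ + 714025/58920976 = 0 gives λ = 169/4, 4225/14730244
κ = σ_max/σ_min = (13/2)/(65/3838) = 383.8000
bound on ‖Δx‖/‖x‖: κ·ε = 383.8000·1/303 = 1.2667

1.2667


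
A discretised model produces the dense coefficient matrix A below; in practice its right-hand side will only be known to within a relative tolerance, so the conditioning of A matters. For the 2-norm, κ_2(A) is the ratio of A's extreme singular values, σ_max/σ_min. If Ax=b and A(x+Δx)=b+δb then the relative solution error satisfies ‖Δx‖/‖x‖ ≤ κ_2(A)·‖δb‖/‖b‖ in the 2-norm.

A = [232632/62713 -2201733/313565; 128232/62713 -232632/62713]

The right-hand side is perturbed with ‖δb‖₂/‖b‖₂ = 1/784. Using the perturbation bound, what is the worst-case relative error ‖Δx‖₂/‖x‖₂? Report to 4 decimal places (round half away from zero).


AᵀA = [244156032/13608721 -2288400984/68043605; -2288400984/68043605 21455257401/340218025]; tr = 95360409/1177225, det = 419904/1177225
λ_max, λ_min = (95360409/1177225 ± √9091630318701681/1385858700625)/2 = 81, 5184/1177225
κ = σ_max/σ_min = 9/(72/1085) = 135.6250
κ_2(A)·‖δb‖/‖b‖ = 0.1730

0.1730


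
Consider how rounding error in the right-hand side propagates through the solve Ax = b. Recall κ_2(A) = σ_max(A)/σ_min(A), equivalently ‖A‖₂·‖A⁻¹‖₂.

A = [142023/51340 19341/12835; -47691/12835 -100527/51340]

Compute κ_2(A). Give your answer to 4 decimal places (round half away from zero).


form AᵀA = [2262457449/105431824 75411000/6589489; 75411000/6589489 643634649/105431824] with trace 5027841/182408 and determinant 194481/5837056
solving λ² − 5027841/182408·λ + 194481/5837056 = 0 gives λ = 441/16, 441/364816
so κ_2 = √((441/16) / (441/364816)) = 151.0000

151.0000


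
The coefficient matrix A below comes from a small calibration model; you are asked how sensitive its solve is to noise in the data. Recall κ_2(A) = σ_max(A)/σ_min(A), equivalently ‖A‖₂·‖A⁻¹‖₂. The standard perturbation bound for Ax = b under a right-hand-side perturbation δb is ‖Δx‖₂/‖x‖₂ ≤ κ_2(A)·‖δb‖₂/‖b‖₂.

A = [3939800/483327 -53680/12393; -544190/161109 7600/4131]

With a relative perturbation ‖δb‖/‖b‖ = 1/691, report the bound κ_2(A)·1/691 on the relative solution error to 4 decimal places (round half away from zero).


AᵀA = [107617212100/1382278041 -19131620000/460759347; -19131620000/460759347 3401382400/153586449]; tr = 478303300/4782969, det = 640000/4782969
solving λ² − 478303300/4782969·λ + 640000/4782969 = 0 gives λ = 100, 6400/4782969
σ_max=√100=10, σ_min=√(6400/4782969)=(80/2187) → κ = 273.3750
worst-case relative error ≤ 273.3750 × 1/691 = 0.3956

0.3956


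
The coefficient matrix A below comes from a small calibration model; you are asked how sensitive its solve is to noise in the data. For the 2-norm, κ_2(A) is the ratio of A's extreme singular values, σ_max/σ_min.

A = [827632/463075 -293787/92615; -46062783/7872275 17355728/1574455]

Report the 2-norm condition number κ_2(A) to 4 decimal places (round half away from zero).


form AᵀA = [3711580278289/99156341881 -6957782133120/99156341881; -6957782133120/99156341881 13046604640225/99156341881] with trace 57986799026/343101529 and determinant 446265625/343101529
char-poly roots: 169 and 2640625/343101529
σ_max=√169=13, σ_min=√(2640625/343101529)=(1625/18523) → κ = 148.1840

148.1840


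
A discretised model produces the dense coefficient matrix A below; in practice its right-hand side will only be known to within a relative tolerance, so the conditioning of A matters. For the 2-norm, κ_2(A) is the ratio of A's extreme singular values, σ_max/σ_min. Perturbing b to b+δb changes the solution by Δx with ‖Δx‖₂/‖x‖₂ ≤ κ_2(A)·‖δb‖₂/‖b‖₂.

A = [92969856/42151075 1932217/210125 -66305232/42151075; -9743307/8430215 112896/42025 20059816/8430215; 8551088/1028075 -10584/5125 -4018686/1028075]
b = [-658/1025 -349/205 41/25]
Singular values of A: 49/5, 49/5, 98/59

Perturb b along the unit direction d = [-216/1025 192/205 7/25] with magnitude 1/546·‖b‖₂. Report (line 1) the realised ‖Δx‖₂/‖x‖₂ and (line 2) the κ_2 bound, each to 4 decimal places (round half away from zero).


from the listed singular values, σ₁ = 49/5, σ_n = 98/59
κ = σ_max/σ_min = (49/5)/(98/59) = 5.9000
κ_2(A)·‖δb‖/‖b‖ = 0.0108
solve Ax = b  →  x = [-0.1274 -0.1444 -0.6144]
‖b‖₂ = 2.4495 and ‖x‖₂ = 0.6438
δb = ε·‖b‖·d = [-0.0009 0.0042 0.0013]; solving A·Δx = δb gives ‖Δx‖ = 0.0027
relative error = 0.0042
realised/bound (from unrounded values) ≈ 0.3882

0.0042
0.0108


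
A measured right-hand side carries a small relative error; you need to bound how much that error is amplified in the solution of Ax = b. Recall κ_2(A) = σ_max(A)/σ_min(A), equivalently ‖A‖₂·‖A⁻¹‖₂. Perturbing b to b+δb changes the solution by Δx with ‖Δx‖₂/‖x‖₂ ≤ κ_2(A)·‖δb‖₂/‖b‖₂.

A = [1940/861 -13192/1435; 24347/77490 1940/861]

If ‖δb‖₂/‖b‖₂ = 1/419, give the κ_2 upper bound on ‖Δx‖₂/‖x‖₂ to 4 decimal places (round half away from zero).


0.0282

form AᵀA = [757998449/146456100 -3255514/162729; -3255514/162729 40496336/452025] with trace 338507593/3572100 and determinant 1416468496/22325625
eigenvalues of AᵀA: λ = (tr ± √(tr²−4·det))/2 = 9409/100, 602176/893025
so κ_2 = √((9409/100) / (602176/893025)) = 11.8125
perturbation bound = 11.8125·1/419 = 0.0282


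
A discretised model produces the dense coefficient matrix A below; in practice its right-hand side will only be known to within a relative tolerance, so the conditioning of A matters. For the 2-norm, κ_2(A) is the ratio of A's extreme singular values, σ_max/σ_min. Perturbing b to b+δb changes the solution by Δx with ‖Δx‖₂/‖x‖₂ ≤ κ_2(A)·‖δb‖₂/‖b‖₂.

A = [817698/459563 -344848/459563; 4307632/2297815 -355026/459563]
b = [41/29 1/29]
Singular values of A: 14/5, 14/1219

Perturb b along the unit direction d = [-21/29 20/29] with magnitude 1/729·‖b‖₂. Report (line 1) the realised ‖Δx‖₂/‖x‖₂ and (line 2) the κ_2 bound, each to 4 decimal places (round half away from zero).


from the listed singular values, σ₁ = 14/5, σ_n = 14/1219
condition number: (14/5) ÷ (14/1219) = 243.8000
κ_2(A)·‖δb‖/‖b‖ = 0.3344
solve Ax = b  →  x = [-33.1593 -80.5110]
2-norm of b is 1.4142; of x, 87.0722
re-solving with b+δb shifts x by Δx of norm 0.1689
realised ‖Δx‖/‖x‖ = 0.0019
tightness: 0.0019 against a bound of 0.3344 (unrounded ratio ≈ 0.0058)

0.0019
0.3344


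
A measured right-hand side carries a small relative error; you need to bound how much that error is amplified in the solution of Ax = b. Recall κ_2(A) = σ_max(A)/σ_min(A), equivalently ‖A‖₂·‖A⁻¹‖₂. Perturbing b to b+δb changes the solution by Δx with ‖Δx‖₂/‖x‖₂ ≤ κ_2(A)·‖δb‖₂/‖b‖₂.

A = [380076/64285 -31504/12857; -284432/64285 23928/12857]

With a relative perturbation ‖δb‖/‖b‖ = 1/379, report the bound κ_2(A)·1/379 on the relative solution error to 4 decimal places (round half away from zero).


M = AᵀA = [9014373136/165302449 -3755960640/165302449; -3755960640/165302449 1565051200/165302449]. tr(M)=62600144/978121, det(M)=25600/978121
λ_max, λ_min = (62600144/978121 ± √3918677869230336/956720690641)/2 = 64, 400/978121
so κ_2 = √(64 / (400/978121)) = 395.6000
κ_2(A)·‖δb‖/‖b‖ = 1.0438

1.0438


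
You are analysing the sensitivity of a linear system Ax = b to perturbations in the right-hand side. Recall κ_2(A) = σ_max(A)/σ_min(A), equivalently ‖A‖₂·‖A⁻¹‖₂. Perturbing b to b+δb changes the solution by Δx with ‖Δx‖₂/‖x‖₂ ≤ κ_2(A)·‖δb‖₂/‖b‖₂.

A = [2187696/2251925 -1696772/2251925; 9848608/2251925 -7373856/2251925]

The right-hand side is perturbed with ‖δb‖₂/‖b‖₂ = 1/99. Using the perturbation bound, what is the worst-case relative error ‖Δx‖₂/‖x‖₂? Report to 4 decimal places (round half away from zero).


M = AᵀA = [12109588736/603351125 -9082003392/603351125; -9082003392/603351125 6811753424/603351125]. tr(M)=3784268432/120670225, det(M)=39337984/3016755625
char-poly roots: 784/25 and 50176/120670225
σ_max=√(784/25)=(28/5), σ_min=√(50176/120670225)=(224/10985) → κ = 274.6250
perturbation bound = 274.6250·1/99 = 2.7740

2.7740


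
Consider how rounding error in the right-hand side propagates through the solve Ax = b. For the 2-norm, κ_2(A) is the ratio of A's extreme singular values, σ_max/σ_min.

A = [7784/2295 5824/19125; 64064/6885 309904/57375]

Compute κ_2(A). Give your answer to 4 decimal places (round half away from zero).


8.1000

form AᵀA = [185980480/1896129 162093568/3160215; 162093568/3160215 154153216/5267025] with trace 20888896/164025 and determinant 39337984/164025
eigenvalues of AᵀA: λ = (tr ± √(tr²−4·det))/2 = 3136/25, 12544/6561
κ_2(A) = √(λ_max/λ_min) = √((3136/25) / (12544/6561)) = 8.1000


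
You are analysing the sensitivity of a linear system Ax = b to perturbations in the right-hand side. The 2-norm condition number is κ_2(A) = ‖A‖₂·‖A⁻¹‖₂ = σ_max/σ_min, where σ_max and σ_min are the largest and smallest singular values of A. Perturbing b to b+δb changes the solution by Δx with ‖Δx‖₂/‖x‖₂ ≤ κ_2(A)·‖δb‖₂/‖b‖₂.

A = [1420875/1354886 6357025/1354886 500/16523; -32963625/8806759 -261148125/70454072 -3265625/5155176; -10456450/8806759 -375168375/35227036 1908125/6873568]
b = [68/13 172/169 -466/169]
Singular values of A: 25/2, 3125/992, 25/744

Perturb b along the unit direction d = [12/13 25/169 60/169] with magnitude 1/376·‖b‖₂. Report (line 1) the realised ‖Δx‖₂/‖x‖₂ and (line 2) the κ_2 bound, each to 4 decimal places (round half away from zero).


largest singular value 25/2, smallest 25/744
condition number: (25/2) ÷ (25/744) = 372.0000
bound on ‖Δx‖/‖x‖: κ·ε = 372.0000·1/376 = 0.9894
solve Ax = b  →  x = [-26.0274 6.1842 115.9972]
2-norm of b is 6.0000; of x, 119.0421
re-solving with b+δb shifts x by Δx of norm 0.4749
relative error = 0.0040
realised/bound (from unrounded values) ≈ 0.0040

0.0040
0.9894


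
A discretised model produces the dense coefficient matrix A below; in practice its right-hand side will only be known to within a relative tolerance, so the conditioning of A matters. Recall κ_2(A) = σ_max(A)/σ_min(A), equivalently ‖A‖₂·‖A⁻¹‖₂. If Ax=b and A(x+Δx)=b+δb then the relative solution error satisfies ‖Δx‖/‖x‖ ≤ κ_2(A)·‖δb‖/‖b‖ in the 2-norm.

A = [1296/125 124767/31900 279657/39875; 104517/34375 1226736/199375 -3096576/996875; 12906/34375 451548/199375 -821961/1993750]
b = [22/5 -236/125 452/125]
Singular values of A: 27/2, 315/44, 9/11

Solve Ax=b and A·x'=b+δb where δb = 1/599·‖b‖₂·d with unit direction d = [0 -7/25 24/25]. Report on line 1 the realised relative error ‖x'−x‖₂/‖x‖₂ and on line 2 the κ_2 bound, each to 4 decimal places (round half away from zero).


largest singular value 27/2, smallest 9/11
condition number: (27/2) ÷ (9/11) = 16.5000
κ_2(A)·‖δb‖/‖b‖ = 0.0275
solve Ax = b  →  x = [-2.6963 2.6176 3.1536]
‖b‖ = 6.0000, ‖x‖ = 4.9058
Δx = A⁻¹·δb where δb = 1/599·6.0000·d; ‖Δx‖ = 0.0122
relative error = 0.0025
tightness: 0.0025 against a bound of 0.0275 (unrounded ratio ≈ 0.0906)

0.0025
0.0275


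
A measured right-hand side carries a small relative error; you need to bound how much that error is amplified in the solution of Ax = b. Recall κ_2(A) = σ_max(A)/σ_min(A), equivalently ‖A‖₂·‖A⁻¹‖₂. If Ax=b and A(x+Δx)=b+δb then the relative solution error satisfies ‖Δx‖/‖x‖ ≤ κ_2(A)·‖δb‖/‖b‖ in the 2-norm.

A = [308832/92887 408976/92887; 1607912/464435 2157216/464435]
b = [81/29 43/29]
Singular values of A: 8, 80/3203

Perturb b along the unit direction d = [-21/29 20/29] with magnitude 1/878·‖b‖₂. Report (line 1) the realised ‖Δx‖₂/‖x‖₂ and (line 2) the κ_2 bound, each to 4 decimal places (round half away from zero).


0.0036
0.3648

σ_max = 8, σ_min = 80/3203
κ = σ_max/σ_min = 8/(80/3203) = 320.3000
worst-case relative error ≤ 320.3000 × 1/878 = 0.3648
solve Ax = b  →  x = [32.2550 -23.7225]
‖b‖₂ = 3.1623 and ‖x‖₂ = 40.0393
re-solving with b+δb shifts x by Δx of norm 0.1442
dividing the unrounded norms, ‖Δx‖/‖x‖ = 0.0036
tightness: 0.0036 against a bound of 0.3648 (unrounded ratio ≈ 0.0099)


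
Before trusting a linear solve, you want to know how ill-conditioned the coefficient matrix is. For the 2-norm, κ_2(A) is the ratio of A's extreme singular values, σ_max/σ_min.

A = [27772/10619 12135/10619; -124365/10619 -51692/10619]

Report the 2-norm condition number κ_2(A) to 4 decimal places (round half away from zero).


259.0000

M = AᵀA = [9659689/67081 4024800/67081; 4024800/67081 1677169/67081]. tr(M)=11336858/67081, det(M)=28561/67081
solving λ² − 11336858/67081·λ + 28561/67081 = 0 gives λ = 169, 169/67081
κ = σ_max/σ_min = 13/(13/259) = 259.0000


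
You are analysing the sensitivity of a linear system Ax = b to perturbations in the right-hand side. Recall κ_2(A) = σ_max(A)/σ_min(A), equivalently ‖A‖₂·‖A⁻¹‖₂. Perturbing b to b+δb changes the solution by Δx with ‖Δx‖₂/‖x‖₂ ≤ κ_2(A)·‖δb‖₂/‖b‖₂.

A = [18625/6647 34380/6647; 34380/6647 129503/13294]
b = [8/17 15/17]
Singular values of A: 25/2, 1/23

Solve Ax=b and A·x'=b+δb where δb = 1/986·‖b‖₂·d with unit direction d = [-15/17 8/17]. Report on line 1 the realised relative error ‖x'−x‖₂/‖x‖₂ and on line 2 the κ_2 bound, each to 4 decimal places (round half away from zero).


0.2916
0.2916

σ_max = 25/2, σ_min = 1/23
κ_2(A) = (25/2) / (1/23) = 287.5000
worst-case relative error ≤ 287.5000 × 1/986 = 0.2916
solve Ax = b  →  x = [0.0376 0.0706]
2-norm of b is 1.0000; of x, 0.0800
Δx = A⁻¹·δb where δb = 1/986·1.0000·d; ‖Δx‖ = 0.0233
dividing the unrounded norms, ‖Δx‖/‖x‖ = 0.2916
so the bound is sharp here: realised error equals the bound


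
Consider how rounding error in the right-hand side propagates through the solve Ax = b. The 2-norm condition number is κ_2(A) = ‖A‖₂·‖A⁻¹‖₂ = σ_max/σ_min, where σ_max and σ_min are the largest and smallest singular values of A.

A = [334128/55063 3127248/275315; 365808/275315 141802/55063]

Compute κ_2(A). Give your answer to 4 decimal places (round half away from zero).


325.8750

form AᵀA = [1739948544/45091225 130490592/1803649; 130490592/1803649 6116820484/45091225] with trace 27186052/156025 and determinant 1115136/3900625
char-poly roots: 4356/25 and 256/156025
so κ_2 = √((4356/25) / (256/156025)) = 325.8750


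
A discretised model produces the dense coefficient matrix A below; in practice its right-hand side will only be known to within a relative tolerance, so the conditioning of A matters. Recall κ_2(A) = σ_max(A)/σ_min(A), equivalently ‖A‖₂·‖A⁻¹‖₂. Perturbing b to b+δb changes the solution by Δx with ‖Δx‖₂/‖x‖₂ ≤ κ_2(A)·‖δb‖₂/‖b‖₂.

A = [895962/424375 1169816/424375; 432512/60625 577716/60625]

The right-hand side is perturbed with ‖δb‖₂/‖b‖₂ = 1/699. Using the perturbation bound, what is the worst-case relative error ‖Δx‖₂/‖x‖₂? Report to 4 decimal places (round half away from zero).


0.4857

AᵀA = [15950420452/288150625 21266714736/288150625; 21266714736/288150625 28356004048/288150625]; tr = 354451396/2305205, det = 59105344/288150625
char-poly roots: 3844/25 and 15376/11526025
σ_max=√(3844/25)=(62/5), σ_min=√(15376/11526025)=(124/3395) → κ = 339.5000
bound on ‖Δx‖/‖x‖: κ·ε = 339.5000·1/699 = 0.4857


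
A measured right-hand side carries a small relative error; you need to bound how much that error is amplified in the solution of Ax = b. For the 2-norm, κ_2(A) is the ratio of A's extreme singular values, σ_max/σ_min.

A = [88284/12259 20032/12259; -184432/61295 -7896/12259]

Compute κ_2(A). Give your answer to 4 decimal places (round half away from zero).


230.0000

M = AᵀA = [1354241296/22231225 60939648/4446245; 60939648/4446245 2743360/889249]. tr(M)=846416/13225, det(M)=1024/13225
solving λ² − 846416/13225·λ + 1024/13225 = 0 gives λ = 64, 16/13225
so κ_2 = √(64 / (16/13225)) = 230.0000


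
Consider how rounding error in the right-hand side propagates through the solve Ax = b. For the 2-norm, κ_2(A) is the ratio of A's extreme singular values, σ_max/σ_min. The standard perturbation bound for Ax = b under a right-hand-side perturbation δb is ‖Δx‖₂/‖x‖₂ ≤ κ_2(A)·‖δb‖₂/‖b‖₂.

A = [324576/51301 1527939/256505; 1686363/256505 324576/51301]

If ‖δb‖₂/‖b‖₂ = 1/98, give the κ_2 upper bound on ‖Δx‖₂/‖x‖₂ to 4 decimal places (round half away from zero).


1.8673

AᵀA = [6513150609/78234025 1240529472/15646805; 1240529472/15646805 5907654081/78234025]; tr = 2953818/18605, det = 1750329/2325625
char-poly roots: 3969/25 and 441/93025
σ_max=√(3969/25)=(63/5), σ_min=√(441/93025)=(21/305) → κ = 183.0000
κ_2(A)·‖δb‖/‖b‖ = 1.8673


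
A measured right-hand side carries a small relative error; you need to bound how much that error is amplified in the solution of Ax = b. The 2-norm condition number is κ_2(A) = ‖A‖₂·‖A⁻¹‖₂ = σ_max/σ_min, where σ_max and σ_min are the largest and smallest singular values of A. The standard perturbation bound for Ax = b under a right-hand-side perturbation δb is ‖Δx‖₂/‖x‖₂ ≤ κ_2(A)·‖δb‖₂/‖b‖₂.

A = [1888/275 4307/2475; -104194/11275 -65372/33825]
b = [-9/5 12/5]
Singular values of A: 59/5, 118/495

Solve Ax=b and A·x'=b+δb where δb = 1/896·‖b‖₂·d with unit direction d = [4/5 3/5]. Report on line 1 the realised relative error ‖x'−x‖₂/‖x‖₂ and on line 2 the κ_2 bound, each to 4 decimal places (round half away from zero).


largest singular value 59/5, smallest 118/495
κ_2(A) = (59/5) / (118/495) = 49.5000
worst-case relative error ≤ 49.5000 × 1/896 = 0.0552
solve Ax = b  →  x = [-0.2480 -0.0558]
‖b‖₂ = 3.0000 and ‖x‖₂ = 0.2542
δb = ε·‖b‖·d = [0.0027 0.0020]; solving A·Δx = δb gives ‖Δx‖ = 0.0140
dividing the unrounded norms, ‖Δx‖/‖x‖ = 0.0552
tightness: 0.0552 against a bound of 0.0552; the bound is attained (ratio 1)

0.0552
0.0552


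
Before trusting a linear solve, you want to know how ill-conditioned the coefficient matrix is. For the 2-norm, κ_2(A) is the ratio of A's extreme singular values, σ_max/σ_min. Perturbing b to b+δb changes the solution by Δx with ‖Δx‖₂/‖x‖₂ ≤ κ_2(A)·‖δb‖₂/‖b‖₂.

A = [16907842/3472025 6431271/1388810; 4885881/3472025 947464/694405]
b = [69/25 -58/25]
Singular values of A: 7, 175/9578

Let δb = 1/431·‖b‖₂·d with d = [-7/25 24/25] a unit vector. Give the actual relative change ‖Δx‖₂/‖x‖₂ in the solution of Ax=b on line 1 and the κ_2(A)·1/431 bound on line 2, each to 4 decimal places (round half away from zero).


σ_max = 7, σ_min = 175/9578
condition number: 7 ÷ (175/9578) = 383.1200
worst-case relative error ≤ 383.1200 × 1/431 = 0.8889
solve Ax = b  →  x = [113.4443 -118.7023]
‖b‖₂ = 3.6056 and ‖x‖₂ = 164.1945
δb = ε·‖b‖·d = [-0.0023 0.0080]; solving A·Δx = δb gives ‖Δx‖ = 0.4579
relative error = 0.0028
so the bound overstates the realised error by a factor of ≈ 318.7756 (computed from the unrounded values)

0.0028
0.8889


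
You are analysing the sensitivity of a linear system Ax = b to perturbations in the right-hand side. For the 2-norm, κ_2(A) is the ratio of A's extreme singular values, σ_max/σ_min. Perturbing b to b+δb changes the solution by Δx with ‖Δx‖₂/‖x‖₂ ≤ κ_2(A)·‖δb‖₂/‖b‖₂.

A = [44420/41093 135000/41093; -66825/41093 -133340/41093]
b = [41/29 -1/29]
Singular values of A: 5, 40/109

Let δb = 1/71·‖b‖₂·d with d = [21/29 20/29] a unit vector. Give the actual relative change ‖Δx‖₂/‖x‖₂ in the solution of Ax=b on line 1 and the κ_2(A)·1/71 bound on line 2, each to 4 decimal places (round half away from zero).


0.0199
0.1919

σ_max = 5, σ_min = 40/109
condition number: 5 ÷ (40/109) = 13.6250
κ_2(A)·‖δb‖/‖b‖ = 0.1919
solve Ax = b  →  x = [-2.4385 1.2327]
‖b‖₂ = 1.4142 and ‖x‖₂ = 2.7323
re-solving with b+δb shifts x by Δx of norm 0.0543
relative error = 0.0199
tightness: 0.0199 against a bound of 0.1919 (unrounded ratio ≈ 0.1035)


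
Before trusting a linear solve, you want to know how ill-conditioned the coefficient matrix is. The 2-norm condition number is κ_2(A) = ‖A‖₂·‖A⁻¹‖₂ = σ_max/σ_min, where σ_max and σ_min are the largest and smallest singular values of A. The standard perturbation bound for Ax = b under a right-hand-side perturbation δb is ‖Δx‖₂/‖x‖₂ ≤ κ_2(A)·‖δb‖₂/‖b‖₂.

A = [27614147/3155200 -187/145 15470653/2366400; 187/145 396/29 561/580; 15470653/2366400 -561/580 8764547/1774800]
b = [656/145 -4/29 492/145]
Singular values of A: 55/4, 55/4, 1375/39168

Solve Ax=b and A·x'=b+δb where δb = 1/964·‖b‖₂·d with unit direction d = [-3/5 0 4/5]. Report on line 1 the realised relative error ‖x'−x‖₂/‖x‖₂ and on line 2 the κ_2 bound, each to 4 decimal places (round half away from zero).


0.4063
0.4063

largest singular value 55/4, smallest 1375/39168
κ = σ_max/σ_min = (55/4)/(1375/39168) = 391.6800
κ_2(A)·‖δb‖/‖b‖ = 0.4063
solve Ax = b  →  x = [0.3258 -0.0582 0.2444]
‖b‖ = 5.6569, ‖x‖ = 0.4114
δb = ε·‖b‖·d = [-0.0035 0.0000 0.0047]; solving A·Δx = δb gives ‖Δx‖ = 0.1672
dividing the unrounded norms, ‖Δx‖/‖x‖ = 0.4063
realised/bound = 1 exactly: the bound is attained for this b and d


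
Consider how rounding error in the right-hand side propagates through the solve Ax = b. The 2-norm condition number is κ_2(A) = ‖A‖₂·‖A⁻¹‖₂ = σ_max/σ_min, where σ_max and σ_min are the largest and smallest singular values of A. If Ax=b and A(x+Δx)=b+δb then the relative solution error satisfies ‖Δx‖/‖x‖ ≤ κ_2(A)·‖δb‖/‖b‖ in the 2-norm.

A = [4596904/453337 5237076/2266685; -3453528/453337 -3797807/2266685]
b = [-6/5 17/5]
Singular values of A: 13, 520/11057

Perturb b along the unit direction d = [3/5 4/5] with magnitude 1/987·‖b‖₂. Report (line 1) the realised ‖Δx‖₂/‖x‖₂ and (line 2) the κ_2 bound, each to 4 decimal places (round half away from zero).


0.0018
0.2801

largest singular value 13, smallest 520/11057
κ_2(A) = 13 / (520/11057) = 276.4250
κ_2(A)·‖δb‖/‖b‖ = 0.2801
solve Ax = b  →  x = [-9.5603 41.4390]
2-norm of b is 3.6056; of x, 42.5275
re-solving with b+δb shifts x by Δx of norm 0.0777
realised ‖Δx‖/‖x‖ = 0.0018
so the bound overstates the realised error by a factor of ≈ 153.3353 (computed from the unrounded values)


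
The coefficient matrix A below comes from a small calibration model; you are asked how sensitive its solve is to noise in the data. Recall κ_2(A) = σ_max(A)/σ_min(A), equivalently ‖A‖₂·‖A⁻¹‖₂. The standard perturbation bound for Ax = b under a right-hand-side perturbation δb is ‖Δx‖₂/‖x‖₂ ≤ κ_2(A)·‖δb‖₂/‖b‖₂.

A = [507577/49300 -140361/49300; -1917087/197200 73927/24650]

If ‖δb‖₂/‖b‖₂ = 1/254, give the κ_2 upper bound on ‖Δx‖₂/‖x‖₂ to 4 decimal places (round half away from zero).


0.2677

AᵀA = [9271549513/46240000 -337945923/5780000; -337945923/5780000 49419757/2890000]; tr = 16099625/73984, det = 12117361/1183744
char-poly roots: 3481/16 and 3481/73984
κ = σ_max/σ_min = (59/4)/(59/272) = 68.0000
κ_2(A)·‖δb‖/‖b‖ = 0.2677


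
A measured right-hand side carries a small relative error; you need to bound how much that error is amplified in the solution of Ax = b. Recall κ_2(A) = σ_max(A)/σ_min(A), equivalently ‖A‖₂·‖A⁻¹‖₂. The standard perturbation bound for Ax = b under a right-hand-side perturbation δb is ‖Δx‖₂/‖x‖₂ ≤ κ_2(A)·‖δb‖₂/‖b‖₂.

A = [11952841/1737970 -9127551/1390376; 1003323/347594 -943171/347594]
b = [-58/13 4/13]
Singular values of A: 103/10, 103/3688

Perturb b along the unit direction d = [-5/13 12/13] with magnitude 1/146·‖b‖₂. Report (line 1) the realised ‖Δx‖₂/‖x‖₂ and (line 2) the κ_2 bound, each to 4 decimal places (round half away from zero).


largest singular value 103/10, smallest 103/3688
κ = σ_max/σ_min = (103/10)/(103/3688) = 368.8000
bound on ‖Δx‖/‖x‖: κ·ε = 368.8000·1/146 = 2.5260
solve Ax = b  →  x = [49.1061 52.1245]
2-norm of b is 4.4721; of x, 71.6127
re-solving with b+δb shifts x by Δx of norm 1.0968
dividing the unrounded norms, ‖Δx‖/‖x‖ = 0.0153
realised/bound (from unrounded values) ≈ 0.0061

0.0153
2.5260


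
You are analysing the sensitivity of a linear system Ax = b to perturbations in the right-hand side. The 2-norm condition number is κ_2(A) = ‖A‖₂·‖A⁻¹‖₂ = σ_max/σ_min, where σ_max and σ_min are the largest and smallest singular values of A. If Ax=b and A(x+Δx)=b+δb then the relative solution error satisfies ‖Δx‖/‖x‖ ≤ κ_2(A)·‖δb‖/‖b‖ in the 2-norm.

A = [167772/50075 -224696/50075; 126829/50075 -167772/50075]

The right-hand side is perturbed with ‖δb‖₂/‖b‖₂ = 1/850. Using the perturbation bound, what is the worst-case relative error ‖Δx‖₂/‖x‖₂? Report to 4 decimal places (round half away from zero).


AᵀA = [1769321569/100300225 -2359042092/100300225; -2359042092/100300225 3145429456/100300225]; tr = 196590041/4012009, det = 78400/4012009
solving λ² − 196590041/4012009·λ + 78400/4012009 = 0 gives λ = 49, 1600/4012009
so κ_2 = √(49 / (1600/4012009)) = 350.5250
worst-case relative error ≤ 350.5250 × 1/850 = 0.4124

0.4124


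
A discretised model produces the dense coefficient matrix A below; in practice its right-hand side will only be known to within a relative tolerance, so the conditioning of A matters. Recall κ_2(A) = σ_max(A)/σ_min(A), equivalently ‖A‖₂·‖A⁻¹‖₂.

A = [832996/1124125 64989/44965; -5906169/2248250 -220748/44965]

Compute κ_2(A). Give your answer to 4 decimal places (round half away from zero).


form AᵀA = [60253378561/8087404900 5648184594/404370245; 5648184594/404370245 2118129985/80874049] with trace 941406149/27984100 and determinant 707281/27984100
λ_max, λ_min = (941406149/27984100 ± √886166366886081801/783109852810000)/2 = 841/25, 841/1119364
so κ_2 = √((841/25) / (841/1119364)) = 211.6000

211.6000


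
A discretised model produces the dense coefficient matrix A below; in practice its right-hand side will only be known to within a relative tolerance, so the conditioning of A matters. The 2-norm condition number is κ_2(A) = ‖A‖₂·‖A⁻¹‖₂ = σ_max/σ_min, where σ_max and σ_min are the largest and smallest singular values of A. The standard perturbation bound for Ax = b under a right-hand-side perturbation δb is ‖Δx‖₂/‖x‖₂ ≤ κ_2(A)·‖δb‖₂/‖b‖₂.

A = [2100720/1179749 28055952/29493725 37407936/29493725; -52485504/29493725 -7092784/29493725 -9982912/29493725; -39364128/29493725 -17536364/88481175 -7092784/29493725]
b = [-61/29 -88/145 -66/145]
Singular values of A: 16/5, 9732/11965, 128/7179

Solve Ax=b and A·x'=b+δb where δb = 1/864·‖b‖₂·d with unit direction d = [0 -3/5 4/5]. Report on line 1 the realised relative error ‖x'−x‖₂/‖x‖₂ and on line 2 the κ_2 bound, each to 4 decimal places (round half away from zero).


from the listed singular values, σ₁ = 16/5, σ_n = 128/7179
κ_2(A) = (16/5) / (128/7179) = 179.4750
perturbation bound = 179.4750·1/864 = 0.2077
solve Ax = b  →  x = [0.8814 -1.3900 -1.8533]
2-norm of b is 2.2361; of x, 2.4787
δb = ε·‖b‖·d = [0.0000 -0.0016 0.0021]; solving A·Δx = δb gives ‖Δx‖ = 0.1452
relative error = 0.0586
tightness: 0.0586 against a bound of 0.2077 (unrounded ratio ≈ 0.2819)

0.0586
0.2077


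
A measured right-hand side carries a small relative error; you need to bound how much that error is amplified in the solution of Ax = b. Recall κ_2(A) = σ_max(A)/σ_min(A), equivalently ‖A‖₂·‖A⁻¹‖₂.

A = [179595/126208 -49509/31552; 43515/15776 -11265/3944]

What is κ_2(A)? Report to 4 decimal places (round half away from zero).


M = AᵀA = [530940825/55115776 -139322295/13778944; -139322295/13778944 36583929/3444736]. tr(M)=1327329/65536, det(M)=18225/262144
eigenvalues of AᵀA: λ = (tr ± √(tr²−4·det))/2 = 81/4, 225/65536
κ_2(A) = √(λ_max/λ_min) = √((81/4) / (225/65536)) = 76.8000

76.8000


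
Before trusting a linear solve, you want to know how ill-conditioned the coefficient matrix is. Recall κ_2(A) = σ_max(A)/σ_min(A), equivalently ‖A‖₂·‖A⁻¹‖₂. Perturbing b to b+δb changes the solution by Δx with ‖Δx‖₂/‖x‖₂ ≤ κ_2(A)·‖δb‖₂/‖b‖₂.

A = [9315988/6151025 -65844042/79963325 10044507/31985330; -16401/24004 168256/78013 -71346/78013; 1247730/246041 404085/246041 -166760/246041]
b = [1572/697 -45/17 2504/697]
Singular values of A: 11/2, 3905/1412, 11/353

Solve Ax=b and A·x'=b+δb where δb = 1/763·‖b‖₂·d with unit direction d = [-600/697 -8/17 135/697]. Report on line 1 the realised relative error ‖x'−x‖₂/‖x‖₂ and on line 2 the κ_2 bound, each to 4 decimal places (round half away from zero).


from the listed singular values, σ₁ = 11/2, σ_n = 11/353
condition number: (11/2) ÷ (11/353) = 176.5000
bound on ‖Δx‖/‖x‖: κ·ε = 176.5000·1/763 = 0.2313
solve Ax = b  →  x = [1.0019 -0.7733 0.3222]
2-norm of b is 5.0000; of x, 1.3060
with δb = [-0.0056 -0.0031 0.0013], A·Δx = δb → ‖Δx‖ = 0.2103
realised ‖Δx‖/‖x‖ = 0.1610
so the bound overstates the realised error by a factor of ≈ 1.4366 (computed from the unrounded values)

0.1610
0.2313


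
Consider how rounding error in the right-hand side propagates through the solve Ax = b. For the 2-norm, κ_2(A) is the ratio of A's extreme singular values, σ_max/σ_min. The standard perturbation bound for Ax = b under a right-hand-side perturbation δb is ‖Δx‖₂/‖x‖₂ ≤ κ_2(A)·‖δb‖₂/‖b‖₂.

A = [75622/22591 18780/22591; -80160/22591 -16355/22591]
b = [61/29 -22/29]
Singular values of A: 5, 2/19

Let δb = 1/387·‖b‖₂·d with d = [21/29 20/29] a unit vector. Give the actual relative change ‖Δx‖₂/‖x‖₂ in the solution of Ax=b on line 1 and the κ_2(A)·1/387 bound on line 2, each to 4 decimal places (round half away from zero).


largest singular value 5, smallest 2/19
condition number: 5 ÷ (2/19) = 47.5000
perturbation bound = 47.5000·1/387 = 0.1227
solve Ax = b  →  x = [-1.6951 9.3561]
2-norm of b is 2.2361; of x, 9.5084
Δx = A⁻¹·δb where δb = 1/387·2.2361·d; ‖Δx‖ = 0.0549
dividing the unrounded norms, ‖Δx‖/‖x‖ = 0.0058
tightness: 0.0058 against a bound of 0.1227 (unrounded ratio ≈ 0.0470)

0.0058
0.1227


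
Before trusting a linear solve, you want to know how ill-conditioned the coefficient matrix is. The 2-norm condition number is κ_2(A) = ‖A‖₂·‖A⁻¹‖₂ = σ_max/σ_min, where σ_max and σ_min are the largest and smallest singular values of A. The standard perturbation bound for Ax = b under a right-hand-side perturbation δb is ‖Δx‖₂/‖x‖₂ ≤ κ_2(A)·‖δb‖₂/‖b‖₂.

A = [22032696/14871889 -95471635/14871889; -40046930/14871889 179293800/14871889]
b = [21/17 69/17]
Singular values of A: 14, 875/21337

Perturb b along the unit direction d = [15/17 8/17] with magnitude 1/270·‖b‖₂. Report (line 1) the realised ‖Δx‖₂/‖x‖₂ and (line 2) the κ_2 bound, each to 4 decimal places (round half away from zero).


0.0052
1.2644

largest singular value 14, smallest 875/21337
κ = σ_max/σ_min = 14/(875/21337) = 341.3920
perturbation bound = 341.3920·1/270 = 1.2644
solve Ax = b  →  x = [71.3241 16.2676]
‖b‖₂ = 4.2426 and ‖x‖₂ = 73.1557
re-solving with b+δb shifts x by Δx of norm 0.3832
realised ‖Δx‖/‖x‖ = 0.0052
realised/bound (from unrounded values) ≈ 0.0041


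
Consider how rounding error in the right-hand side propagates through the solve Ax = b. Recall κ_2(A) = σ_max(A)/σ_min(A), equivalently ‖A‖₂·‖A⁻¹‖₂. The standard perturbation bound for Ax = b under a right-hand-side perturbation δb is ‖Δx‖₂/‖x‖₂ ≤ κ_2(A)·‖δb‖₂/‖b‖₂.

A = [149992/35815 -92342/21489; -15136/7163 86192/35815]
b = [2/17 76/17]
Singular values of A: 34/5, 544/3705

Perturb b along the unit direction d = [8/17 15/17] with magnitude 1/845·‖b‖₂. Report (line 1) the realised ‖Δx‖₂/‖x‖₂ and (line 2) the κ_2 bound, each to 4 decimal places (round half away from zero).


from the listed singular values, σ₁ = 34/5, σ_n = 544/3705
κ_2(A) = (34/5) / (544/3705) = 46.3125
perturbation bound = 46.3125·1/845 = 0.0548
solve Ax = b  →  x = [19.5246 19.0010]
‖b‖ = 4.4721, ‖x‖ = 27.2442
δb = ε·‖b‖·d = [0.0025 0.0047]; solving A·Δx = δb gives ‖Δx‖ = 0.0360
realised ‖Δx‖/‖x‖ = 0.0013
tightness: 0.0013 against a bound of 0.0548 (unrounded ratio ≈ 0.0241)

0.0013
0.0548


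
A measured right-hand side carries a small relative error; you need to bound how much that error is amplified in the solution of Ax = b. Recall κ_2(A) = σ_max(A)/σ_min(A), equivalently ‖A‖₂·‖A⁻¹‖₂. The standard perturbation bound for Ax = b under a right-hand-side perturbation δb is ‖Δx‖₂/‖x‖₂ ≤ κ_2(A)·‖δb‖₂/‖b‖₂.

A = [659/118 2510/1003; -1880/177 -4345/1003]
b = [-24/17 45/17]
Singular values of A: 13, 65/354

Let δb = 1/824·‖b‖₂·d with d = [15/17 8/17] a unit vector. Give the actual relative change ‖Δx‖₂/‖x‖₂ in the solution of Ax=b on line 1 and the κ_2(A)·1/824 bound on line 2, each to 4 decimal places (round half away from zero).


from the listed singular values, σ₁ = 13, σ_n = 65/354
condition number: 13 ÷ (65/354) = 70.8000
perturbation bound = 70.8000·1/824 = 0.0859
solve Ax = b  →  x = [-0.2130 -0.0888]
2-norm of b is 3.0000; of x, 0.2308
δb = ε·‖b‖·d = [0.0032 0.0017]; solving A·Δx = δb gives ‖Δx‖ = 0.0198
dividing the unrounded norms, ‖Δx‖/‖x‖ = 0.0859
realised/bound = 1 exactly: the bound is attained for this b and d

0.0859
0.0859


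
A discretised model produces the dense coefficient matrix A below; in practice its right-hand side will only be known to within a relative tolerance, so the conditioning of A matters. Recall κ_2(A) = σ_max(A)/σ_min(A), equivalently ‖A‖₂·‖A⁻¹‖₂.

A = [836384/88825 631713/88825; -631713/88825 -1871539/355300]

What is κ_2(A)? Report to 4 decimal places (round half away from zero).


M = AᵀA = [43943980393/315595225 131827763979/1262380900; 131827763979/1262380900 395505570337/5049523600]. tr(M)=43944370265/201980944, det(M)=12117361/12623809
solving λ² − 43944370265/201980944·λ + 12117361/12623809 = 0 gives λ = 3481/16, 55696/12623809
so κ_2 = √((3481/16) / (55696/12623809)) = 222.0625

222.0625


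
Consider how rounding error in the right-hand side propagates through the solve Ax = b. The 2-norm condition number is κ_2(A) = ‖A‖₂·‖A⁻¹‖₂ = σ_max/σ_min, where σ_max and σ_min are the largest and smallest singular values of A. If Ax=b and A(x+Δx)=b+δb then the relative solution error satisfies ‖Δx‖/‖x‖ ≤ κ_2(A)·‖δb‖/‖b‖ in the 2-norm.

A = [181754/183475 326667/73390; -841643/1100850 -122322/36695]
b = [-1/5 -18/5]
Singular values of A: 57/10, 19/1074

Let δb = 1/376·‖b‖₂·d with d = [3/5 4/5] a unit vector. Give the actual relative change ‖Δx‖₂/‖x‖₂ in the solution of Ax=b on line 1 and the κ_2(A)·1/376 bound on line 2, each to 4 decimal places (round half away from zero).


0.0032
0.8569

largest singular value 57/10, smallest 19/1074
κ_2(A) = (57/10) / (19/1074) = 322.2000
κ_2(A)·‖δb‖/‖b‖ = 0.8569
solve Ax = b  →  x = [165.5199 -36.8823]
‖b‖₂ = 3.6056 and ‖x‖₂ = 169.5793
Δx = A⁻¹·δb where δb = 1/376·3.6056·d; ‖Δx‖ = 0.5420
realised ‖Δx‖/‖x‖ = 0.0032
realised/bound (from unrounded values) ≈ 0.0037
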